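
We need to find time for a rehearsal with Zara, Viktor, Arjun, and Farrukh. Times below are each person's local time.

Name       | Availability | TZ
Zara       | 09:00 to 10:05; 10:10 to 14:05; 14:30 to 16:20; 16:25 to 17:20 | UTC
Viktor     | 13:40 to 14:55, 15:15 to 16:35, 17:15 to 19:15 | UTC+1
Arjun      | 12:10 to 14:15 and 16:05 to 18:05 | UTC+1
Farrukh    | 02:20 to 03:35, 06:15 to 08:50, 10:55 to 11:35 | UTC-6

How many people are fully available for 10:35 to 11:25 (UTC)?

Zara in UTC: 09:00-10:05, 10:10-14:05, 14:30-16:20, 16:25-17:20.
Viktor in UTC: 12:40-13:55, 14:15-15:35, 16:15-18:15 (subtract 1h to convert from UTC+1).
Arjun in UTC: 11:10-13:15, 15:05-17:05 (subtract 1h to convert from UTC+1).
Farrukh in UTC: 08:20-09:35, 12:15-14:50, 16:55-17:35 (add 6h to convert from UTC-6).
Zara can make the full 10:35-11:25 slot — that's 1.

1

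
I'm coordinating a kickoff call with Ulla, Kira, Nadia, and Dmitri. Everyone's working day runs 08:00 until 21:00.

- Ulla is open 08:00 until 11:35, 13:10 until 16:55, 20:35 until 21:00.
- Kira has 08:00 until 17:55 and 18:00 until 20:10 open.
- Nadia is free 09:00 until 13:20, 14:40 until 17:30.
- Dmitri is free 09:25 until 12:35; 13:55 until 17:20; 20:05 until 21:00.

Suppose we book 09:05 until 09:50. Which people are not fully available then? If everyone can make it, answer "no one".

Dmitri

Ulla: free for 09:05-09:50. Kira: free for 09:05-09:50. Nadia: free for 09:05-09:50. Dmitri: not fully free for 09:05-09:50.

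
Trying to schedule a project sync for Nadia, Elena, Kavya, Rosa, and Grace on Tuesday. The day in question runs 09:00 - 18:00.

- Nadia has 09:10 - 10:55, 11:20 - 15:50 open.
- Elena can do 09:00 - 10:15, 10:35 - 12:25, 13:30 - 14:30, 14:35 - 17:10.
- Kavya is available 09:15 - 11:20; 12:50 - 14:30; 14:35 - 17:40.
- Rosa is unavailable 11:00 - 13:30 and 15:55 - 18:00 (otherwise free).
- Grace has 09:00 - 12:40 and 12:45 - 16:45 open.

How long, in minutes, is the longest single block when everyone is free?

75

Nadia free: 09:10-10:55, 11:20-15:50.
Elena free: 09:00-10:15, 10:35-12:25, 13:30-14:30, 14:35-17:10.
Kavya free: 09:15-11:20, 12:50-14:30, 14:35-17:40.
Rosa free: 09:00-11:00, 13:30-15:55 (invert busy blocks within the working day).
Grace free: 09:00-12:40, 12:45-16:45.
Nadia ∩ Elena: 09:10-10:15, 10:35-10:55, 11:20-12:25, 13:30-14:30, 14:35-15:50.
Nadia ∩ Elena ∩ Kavya: 09:15-10:15, 10:35-10:55, 13:30-14:30, 14:35-15:50.
Nadia ∩ Elena ∩ Kavya ∩ Rosa: 09:15-10:15, 10:35-10:55, 13:30-14:30, 14:35-15:50.
Nadia ∩ Elena ∩ Kavya ∩ Rosa ∩ Grace: 09:15-10:15, 10:35-10:55, 13:30-14:30, 14:35-15:50.
So the common availability across everyone is 09:15-10:15, 10:35-10:55, 13:30-14:30, 14:35-15:50.
The longest is 14:35-15:50 at 75 minutes.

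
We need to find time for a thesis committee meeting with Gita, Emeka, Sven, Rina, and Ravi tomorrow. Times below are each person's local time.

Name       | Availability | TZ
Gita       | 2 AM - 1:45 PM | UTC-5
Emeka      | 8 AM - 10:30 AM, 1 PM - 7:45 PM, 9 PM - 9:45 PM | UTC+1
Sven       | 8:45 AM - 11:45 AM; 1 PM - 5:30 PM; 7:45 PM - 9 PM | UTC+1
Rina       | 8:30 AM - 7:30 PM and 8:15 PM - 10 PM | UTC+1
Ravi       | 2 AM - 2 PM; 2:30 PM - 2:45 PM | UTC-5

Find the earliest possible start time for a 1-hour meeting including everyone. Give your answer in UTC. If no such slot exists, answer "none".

07:45

Gita in UTC: 07:00-18:45 (add 5h to convert from UTC-5).
Emeka in UTC: 07:00-09:30, 12:00-18:45, 20:00-20:45 (subtract 1h to convert from UTC+1).
Sven in UTC: 07:45-10:45, 12:00-16:30, 18:45-20:00 (subtract 1h to convert from UTC+1).
Rina in UTC: 07:30-18:30, 19:15-21:00 (subtract 1h to convert from UTC+1).
Ravi in UTC: 07:00-19:00, 19:30-19:45 (add 5h to convert from UTC-5).
Gita ∩ Emeka: 07:00-09:30, 12:00-18:45.
Gita ∩ Emeka ∩ Sven: 07:45-09:30, 12:00-16:30.
Gita ∩ Emeka ∩ Sven ∩ Rina: 07:45-09:30, 12:00-16:30.
Gita ∩ Emeka ∩ Sven ∩ Rina ∩ Ravi: 07:45-09:30, 12:00-16:30.
The first common window of at least 60 minutes is 07:45-09:30, so the earliest start is 07:45.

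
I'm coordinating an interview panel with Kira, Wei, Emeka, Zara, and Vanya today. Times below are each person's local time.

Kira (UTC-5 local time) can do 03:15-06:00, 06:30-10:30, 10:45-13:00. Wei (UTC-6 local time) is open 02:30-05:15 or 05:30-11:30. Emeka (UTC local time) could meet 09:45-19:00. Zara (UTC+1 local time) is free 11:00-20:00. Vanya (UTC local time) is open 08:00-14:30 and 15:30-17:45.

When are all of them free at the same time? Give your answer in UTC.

10:00-11:00, 11:30-14:30, 15:45-17:30

Kira in UTC: 08:15-11:00, 11:30-15:30, 15:45-18:00 (add 5h to convert from UTC-5).
Wei in UTC: 08:30-11:15, 11:30-17:30 (add 6h to convert from UTC-6).
Emeka in UTC: 09:45-19:00.
Zara in UTC: 10:00-19:00 (subtract 1h to convert from UTC+1).
Vanya in UTC: 08:00-14:30, 15:30-17:45.
Kira ∩ Wei: 08:30-11:00, 11:30-15:30, 15:45-17:30.
Kira ∩ Wei ∩ Emeka: 09:45-11:00, 11:30-15:30, 15:45-17:30.
Kira ∩ Wei ∩ Emeka ∩ Zara: 10:00-11:00, 11:30-15:30, 15:45-17:30.
Kira ∩ Wei ∩ Emeka ∩ Zara ∩ Vanya: 10:00-11:00, 11:30-14:30, 15:45-17:30.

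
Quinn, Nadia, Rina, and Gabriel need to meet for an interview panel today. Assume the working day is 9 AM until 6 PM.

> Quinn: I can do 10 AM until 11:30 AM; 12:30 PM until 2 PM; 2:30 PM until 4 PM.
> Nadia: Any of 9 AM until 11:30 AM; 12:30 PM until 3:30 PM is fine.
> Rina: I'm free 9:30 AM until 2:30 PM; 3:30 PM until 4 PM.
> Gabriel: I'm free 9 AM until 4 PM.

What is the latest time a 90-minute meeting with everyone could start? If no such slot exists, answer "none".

12:30

Quinn ∩ Nadia: 10:00-11:30, 12:30-14:00, 14:30-15:30.
Quinn ∩ Nadia ∩ Rina: 10:00-11:30, 12:30-14:00.
Quinn ∩ Nadia ∩ Rina ∩ Gabriel: 10:00-11:30, 12:30-14:00.
The last common window of at least 90 minutes is 12:30-14:00; a 90-minute meeting can start as late as 12:30 and still end by 14:00.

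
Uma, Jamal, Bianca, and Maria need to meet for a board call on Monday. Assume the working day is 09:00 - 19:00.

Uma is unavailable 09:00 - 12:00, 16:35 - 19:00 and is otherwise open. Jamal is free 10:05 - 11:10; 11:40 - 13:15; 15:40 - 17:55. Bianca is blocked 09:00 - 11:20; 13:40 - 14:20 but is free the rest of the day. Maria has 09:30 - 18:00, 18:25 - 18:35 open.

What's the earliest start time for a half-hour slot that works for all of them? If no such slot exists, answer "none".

Uma free: 12:00-16:35 (invert busy blocks within the working day).
Jamal free: 10:05-11:10, 11:40-13:15, 15:40-17:55.
Bianca free: 11:20-13:40, 14:20-19:00 (invert busy blocks within the working day).
Maria free: 09:30-18:00, 18:25-18:35.
Uma ∩ Jamal: 12:00-13:15, 15:40-16:35.
Uma ∩ Jamal ∩ Bianca: 12:00-13:15, 15:40-16:35.
Uma ∩ Jamal ∩ Bianca ∩ Maria: 12:00-13:15, 15:40-16:35.
The first common window of at least 30 minutes is 12:00-13:15, so the earliest start is 12:00.

12:00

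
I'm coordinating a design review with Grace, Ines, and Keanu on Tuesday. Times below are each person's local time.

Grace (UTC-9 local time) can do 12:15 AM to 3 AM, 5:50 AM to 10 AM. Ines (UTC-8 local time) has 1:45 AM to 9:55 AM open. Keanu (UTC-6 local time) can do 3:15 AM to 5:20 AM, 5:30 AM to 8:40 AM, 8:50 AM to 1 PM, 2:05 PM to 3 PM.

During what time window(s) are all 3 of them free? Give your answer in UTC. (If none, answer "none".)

Grace in UTC: 09:15-12:00, 14:50-19:00 (add 9h to convert from UTC-9).
Ines in UTC: 09:45-17:55 (add 8h to convert from UTC-8).
Keanu in UTC: 09:15-11:20, 11:30-14:40, 14:50-19:00, 20:05-21:00 (add 6h to convert from UTC-6).
Grace ∩ Ines: 09:45-12:00, 14:50-17:55.
Grace ∩ Ines ∩ Keanu: 09:45-11:20, 11:30-12:00, 14:50-17:55.

09:45-11:20, 11:30-12:00, 14:50-17:55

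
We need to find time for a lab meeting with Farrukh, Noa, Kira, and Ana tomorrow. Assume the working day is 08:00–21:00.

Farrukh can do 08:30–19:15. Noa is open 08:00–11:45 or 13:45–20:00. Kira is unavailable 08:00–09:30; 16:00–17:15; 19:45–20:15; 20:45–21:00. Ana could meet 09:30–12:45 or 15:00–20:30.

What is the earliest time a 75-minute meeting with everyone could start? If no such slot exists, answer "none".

09:30

Farrukh free: 08:30-19:15.
Noa free: 08:00-11:45, 13:45-20:00.
Kira free: 09:30-16:00, 17:15-19:45, 20:15-20:45 (invert busy blocks within the working day).
Ana free: 09:30-12:45, 15:00-20:30.
Farrukh ∩ Noa: 08:30-11:45, 13:45-19:15.
Farrukh ∩ Noa ∩ Kira: 09:30-11:45, 13:45-16:00, 17:15-19:15.
Farrukh ∩ Noa ∩ Kira ∩ Ana: 09:30-11:45, 15:00-16:00, 17:15-19:15.
The first common window of at least 75 minutes is 09:30-11:45, so the earliest start is 09:30.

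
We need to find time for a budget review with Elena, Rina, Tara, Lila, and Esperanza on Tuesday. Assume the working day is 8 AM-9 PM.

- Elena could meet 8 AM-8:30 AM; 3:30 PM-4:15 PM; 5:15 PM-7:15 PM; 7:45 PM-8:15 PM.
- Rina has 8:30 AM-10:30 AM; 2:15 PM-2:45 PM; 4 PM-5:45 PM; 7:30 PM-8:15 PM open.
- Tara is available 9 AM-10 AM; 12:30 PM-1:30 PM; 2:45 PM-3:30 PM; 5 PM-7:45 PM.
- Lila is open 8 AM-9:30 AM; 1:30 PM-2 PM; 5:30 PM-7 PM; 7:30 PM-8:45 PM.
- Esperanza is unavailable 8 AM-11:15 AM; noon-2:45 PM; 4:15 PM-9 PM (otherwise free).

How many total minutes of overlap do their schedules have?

0

Elena free: 08:00-08:30, 15:30-16:15, 17:15-19:15, 19:45-20:15.
Rina free: 08:30-10:30, 14:15-14:45, 16:00-17:45, 19:30-20:15.
Tara free: 09:00-10:00, 12:30-13:30, 14:45-15:30, 17:00-19:45.
Lila free: 08:00-09:30, 13:30-14:00, 17:30-19:00, 19:30-20:45.
Esperanza free: 11:15-12:00, 14:45-16:15 (invert busy blocks within the working day).
Elena ∩ Rina: 16:00-16:15, 17:15-17:45, 19:45-20:15.
Elena ∩ Rina ∩ Tara: 17:15-17:45.
Elena ∩ Rina ∩ Tara ∩ Lila: 17:30-17:45.
Elena ∩ Rina ∩ Tara ∩ Lila ∩ Esperanza: ∅.
There is no time when everyone is free.
There is no common window, so the total is 0 minutes.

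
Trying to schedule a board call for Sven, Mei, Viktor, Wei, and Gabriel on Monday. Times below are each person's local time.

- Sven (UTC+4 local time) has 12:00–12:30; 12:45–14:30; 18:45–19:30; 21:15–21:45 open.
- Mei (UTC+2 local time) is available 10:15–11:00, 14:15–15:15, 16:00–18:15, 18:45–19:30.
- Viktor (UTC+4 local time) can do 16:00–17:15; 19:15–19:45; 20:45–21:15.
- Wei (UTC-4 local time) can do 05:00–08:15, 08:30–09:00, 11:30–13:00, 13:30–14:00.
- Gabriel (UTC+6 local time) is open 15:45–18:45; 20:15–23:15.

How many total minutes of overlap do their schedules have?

Sven in UTC: 08:00-08:30, 08:45-10:30, 14:45-15:30, 17:15-17:45 (subtract 4h to convert from UTC+4).
Mei in UTC: 08:15-09:00, 12:15-13:15, 14:00-16:15, 16:45-17:30 (subtract 2h to convert from UTC+2).
Viktor in UTC: 12:00-13:15, 15:15-15:45, 16:45-17:15 (subtract 4h to convert from UTC+4).
Wei in UTC: 09:00-12:15, 12:30-13:00, 15:30-17:00, 17:30-18:00 (add 4h to convert from UTC-4).
Gabriel in UTC: 09:45-12:45, 14:15-17:15 (subtract 6h to convert from UTC+6).
Sven ∩ Mei: 08:15-08:30, 08:45-09:00, 14:45-15:30, 17:15-17:30.
Sven ∩ Mei ∩ Viktor: 15:15-15:30.
Sven ∩ Mei ∩ Viktor ∩ Wei: ∅.
Sven ∩ Mei ∩ Viktor ∩ Wei ∩ Gabriel: ∅.
There is no time when everyone is free.
There is no common window, so the total is 0 minutes.

0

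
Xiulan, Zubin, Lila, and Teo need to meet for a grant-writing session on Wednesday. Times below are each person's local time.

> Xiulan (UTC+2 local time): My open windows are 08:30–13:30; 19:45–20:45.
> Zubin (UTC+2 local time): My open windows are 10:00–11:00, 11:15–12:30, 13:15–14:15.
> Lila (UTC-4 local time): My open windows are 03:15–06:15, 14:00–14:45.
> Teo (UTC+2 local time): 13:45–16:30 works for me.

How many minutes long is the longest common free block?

0

Xiulan in UTC: 06:30-11:30, 17:45-18:45 (subtract 2h to convert from UTC+2).
Zubin in UTC: 08:00-09:00, 09:15-10:30, 11:15-12:15 (subtract 2h to convert from UTC+2).
Lila in UTC: 07:15-10:15, 18:00-18:45 (add 4h to convert from UTC-4).
Teo in UTC: 11:45-14:30 (subtract 2h to convert from UTC+2).
Xiulan ∩ Zubin: 08:00-09:00, 09:15-10:30, 11:15-11:30.
Xiulan ∩ Zubin ∩ Lila: 08:00-09:00, 09:15-10:15.
Xiulan ∩ Zubin ∩ Lila ∩ Teo: ∅.
There is no time when everyone is free.
No common window exists, so the longest block is 0 minutes.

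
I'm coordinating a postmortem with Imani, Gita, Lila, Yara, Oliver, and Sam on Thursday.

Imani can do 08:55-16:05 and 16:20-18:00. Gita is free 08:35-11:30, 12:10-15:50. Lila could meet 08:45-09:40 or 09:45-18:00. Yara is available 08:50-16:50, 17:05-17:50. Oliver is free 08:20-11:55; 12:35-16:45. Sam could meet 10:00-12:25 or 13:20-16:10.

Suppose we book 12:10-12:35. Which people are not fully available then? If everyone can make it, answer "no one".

Oliver, Sam

Imani: free for 12:10-12:35. Gita: free for 12:10-12:35. Lila: free for 12:10-12:35. Yara: free for 12:10-12:35. Oliver: not fully free for 12:10-12:35. Sam: not fully free for 12:10-12:35.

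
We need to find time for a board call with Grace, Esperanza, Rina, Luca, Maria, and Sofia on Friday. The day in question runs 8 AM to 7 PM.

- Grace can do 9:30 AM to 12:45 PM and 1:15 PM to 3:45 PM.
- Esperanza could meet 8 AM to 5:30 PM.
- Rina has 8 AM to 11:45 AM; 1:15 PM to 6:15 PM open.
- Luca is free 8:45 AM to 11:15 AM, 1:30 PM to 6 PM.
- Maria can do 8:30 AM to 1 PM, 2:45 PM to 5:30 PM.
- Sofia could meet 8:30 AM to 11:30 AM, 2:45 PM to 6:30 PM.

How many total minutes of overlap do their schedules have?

165

Grace ∩ Esperanza: 09:30-12:45, 13:15-15:45.
Grace ∩ Esperanza ∩ Rina: 09:30-11:45, 13:15-15:45.
Grace ∩ Esperanza ∩ Rina ∩ Luca: 09:30-11:15, 13:30-15:45.
Grace ∩ Esperanza ∩ Rina ∩ Luca ∩ Maria: 09:30-11:15, 14:45-15:45.
Grace ∩ Esperanza ∩ Rina ∩ Luca ∩ Maria ∩ Sofia: 09:30-11:15, 14:45-15:45.
Summing the common windows: 105 + 60 = 165 minutes.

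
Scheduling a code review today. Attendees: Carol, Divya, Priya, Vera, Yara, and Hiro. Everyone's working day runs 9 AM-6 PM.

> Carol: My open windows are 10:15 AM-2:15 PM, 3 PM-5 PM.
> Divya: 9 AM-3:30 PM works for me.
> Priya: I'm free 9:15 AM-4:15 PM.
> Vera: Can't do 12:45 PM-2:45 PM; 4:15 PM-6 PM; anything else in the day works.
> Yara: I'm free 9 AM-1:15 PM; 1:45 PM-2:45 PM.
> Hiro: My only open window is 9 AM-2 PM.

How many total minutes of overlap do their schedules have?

150

Carol free: 10:15-14:15, 15:00-17:00.
Divya free: 09:00-15:30.
Priya free: 09:15-16:15.
Vera free: 09:00-12:45, 14:45-16:15 (invert busy blocks within the working day).
Yara free: 09:00-13:15, 13:45-14:45.
Hiro free: 09:00-14:00.
Carol ∩ Divya: 10:15-14:15, 15:00-15:30.
Carol ∩ Divya ∩ Priya: 10:15-14:15, 15:00-15:30.
Carol ∩ Divya ∩ Priya ∩ Vera: 10:15-12:45, 15:00-15:30.
Carol ∩ Divya ∩ Priya ∩ Vera ∩ Yara: 10:15-12:45.
Carol ∩ Divya ∩ Priya ∩ Vera ∩ Yara ∩ Hiro: 10:15-12:45.
That's a single block of 150 minutes.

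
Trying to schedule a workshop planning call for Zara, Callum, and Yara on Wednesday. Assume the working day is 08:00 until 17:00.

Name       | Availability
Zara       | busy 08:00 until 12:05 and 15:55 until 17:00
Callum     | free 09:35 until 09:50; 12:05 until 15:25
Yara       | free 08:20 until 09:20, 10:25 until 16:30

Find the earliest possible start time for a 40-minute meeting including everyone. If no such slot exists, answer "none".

12:05

Zara free: 12:05-15:55 (invert busy blocks within the working day).
Callum free: 09:35-09:50, 12:05-15:25.
Yara free: 08:20-09:20, 10:25-16:30.
Zara ∩ Callum: 12:05-15:25.
Zara ∩ Callum ∩ Yara: 12:05-15:25.
So the common availability across everyone is 12:05-15:25.
The first common window of at least 40 minutes is 12:05-15:25, so the earliest start is 12:05.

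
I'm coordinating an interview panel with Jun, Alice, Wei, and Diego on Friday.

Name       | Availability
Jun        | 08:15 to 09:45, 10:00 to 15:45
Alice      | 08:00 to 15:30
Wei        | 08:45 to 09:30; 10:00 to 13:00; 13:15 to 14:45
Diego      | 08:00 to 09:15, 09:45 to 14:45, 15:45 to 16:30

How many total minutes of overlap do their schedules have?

300

Jun ∩ Alice: 08:15-09:45, 10:00-15:30.
Jun ∩ Alice ∩ Wei: 08:45-09:30, 10:00-13:00, 13:15-14:45.
Jun ∩ Alice ∩ Wei ∩ Diego: 08:45-09:15, 10:00-13:00, 13:15-14:45.
Summing the common windows: 30 + 180 + 90 = 300 minutes.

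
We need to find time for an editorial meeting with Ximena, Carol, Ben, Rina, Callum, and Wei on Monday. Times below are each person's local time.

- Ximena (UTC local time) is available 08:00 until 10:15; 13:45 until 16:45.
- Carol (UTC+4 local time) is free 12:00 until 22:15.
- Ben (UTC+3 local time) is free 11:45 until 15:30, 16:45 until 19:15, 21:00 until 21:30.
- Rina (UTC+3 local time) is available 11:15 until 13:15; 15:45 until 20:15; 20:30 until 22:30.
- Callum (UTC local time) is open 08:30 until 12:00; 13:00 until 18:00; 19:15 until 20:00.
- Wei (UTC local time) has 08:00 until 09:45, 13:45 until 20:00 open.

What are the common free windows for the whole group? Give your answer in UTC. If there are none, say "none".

Ximena in UTC: 08:00-10:15, 13:45-16:45.
Carol in UTC: 08:00-18:15 (subtract 4h to convert from UTC+4).
Ben in UTC: 08:45-12:30, 13:45-16:15, 18:00-18:30 (subtract 3h to convert from UTC+3).
Rina in UTC: 08:15-10:15, 12:45-17:15, 17:30-19:30 (subtract 3h to convert from UTC+3).
Callum in UTC: 08:30-12:00, 13:00-18:00, 19:15-20:00.
Wei in UTC: 08:00-09:45, 13:45-20:00.
Ximena ∩ Carol: 08:00-10:15, 13:45-16:45.
Ximena ∩ Carol ∩ Ben: 08:45-10:15, 13:45-16:15.
Ximena ∩ Carol ∩ Ben ∩ Rina: 08:45-10:15, 13:45-16:15.
Ximena ∩ Carol ∩ Ben ∩ Rina ∩ Callum: 08:45-10:15, 13:45-16:15.
Ximena ∩ Carol ∩ Ben ∩ Rina ∩ Callum ∩ Wei: 08:45-09:45, 13:45-16:15.

08:45-09:45, 13:45-16:15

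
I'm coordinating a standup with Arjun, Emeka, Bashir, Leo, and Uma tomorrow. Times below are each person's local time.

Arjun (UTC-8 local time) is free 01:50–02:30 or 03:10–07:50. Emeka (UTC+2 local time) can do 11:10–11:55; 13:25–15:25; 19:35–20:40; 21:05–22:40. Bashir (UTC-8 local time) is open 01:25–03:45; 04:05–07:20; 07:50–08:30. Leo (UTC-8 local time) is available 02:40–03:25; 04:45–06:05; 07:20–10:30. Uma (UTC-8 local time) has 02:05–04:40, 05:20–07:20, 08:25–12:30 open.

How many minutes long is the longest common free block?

Arjun in UTC: 09:50-10:30, 11:10-15:50 (add 8h to convert from UTC-8).
Emeka in UTC: 09:10-09:55, 11:25-13:25, 17:35-18:40, 19:05-20:40 (subtract 2h to convert from UTC+2).
Bashir in UTC: 09:25-11:45, 12:05-15:20, 15:50-16:30 (add 8h to convert from UTC-8).
Leo in UTC: 10:40-11:25, 12:45-14:05, 15:20-18:30 (add 8h to convert from UTC-8).
Uma in UTC: 10:05-12:40, 13:20-15:20, 16:25-20:30 (add 8h to convert from UTC-8).
Arjun ∩ Emeka: 09:50-09:55, 11:25-13:25.
Arjun ∩ Emeka ∩ Bashir: 09:50-09:55, 11:25-11:45, 12:05-13:25.
Arjun ∩ Emeka ∩ Bashir ∩ Leo: 12:45-13:25.
Arjun ∩ Emeka ∩ Bashir ∩ Leo ∩ Uma: 13:20-13:25.
Those are the intersection windows.
The longest is 13:20-13:25 at 5 minutes.

5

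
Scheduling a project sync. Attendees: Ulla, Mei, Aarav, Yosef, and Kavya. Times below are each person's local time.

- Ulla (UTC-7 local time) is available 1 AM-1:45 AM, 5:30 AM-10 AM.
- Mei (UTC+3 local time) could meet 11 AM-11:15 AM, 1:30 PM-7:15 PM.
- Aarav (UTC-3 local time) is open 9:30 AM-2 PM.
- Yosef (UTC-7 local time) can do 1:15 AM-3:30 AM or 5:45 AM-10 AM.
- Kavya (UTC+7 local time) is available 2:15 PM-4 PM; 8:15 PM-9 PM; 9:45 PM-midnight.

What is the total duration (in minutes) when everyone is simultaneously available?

135

Ulla in UTC: 08:00-08:45, 12:30-17:00 (add 7h to convert from UTC-7).
Mei in UTC: 08:00-08:15, 10:30-16:15 (subtract 3h to convert from UTC+3).
Aarav in UTC: 12:30-17:00 (add 3h to convert from UTC-3).
Yosef in UTC: 08:15-10:30, 12:45-17:00 (add 7h to convert from UTC-7).
Kavya in UTC: 07:15-09:00, 13:15-14:00, 14:45-17:00 (subtract 7h to convert from UTC+7).
Ulla ∩ Mei: 08:00-08:15, 12:30-16:15.
Ulla ∩ Mei ∩ Aarav: 12:30-16:15.
Ulla ∩ Mei ∩ Aarav ∩ Yosef: 12:45-16:15.
Ulla ∩ Mei ∩ Aarav ∩ Yosef ∩ Kavya: 13:15-14:00, 14:45-16:15.
Summing the common windows: 45 + 90 = 135 minutes.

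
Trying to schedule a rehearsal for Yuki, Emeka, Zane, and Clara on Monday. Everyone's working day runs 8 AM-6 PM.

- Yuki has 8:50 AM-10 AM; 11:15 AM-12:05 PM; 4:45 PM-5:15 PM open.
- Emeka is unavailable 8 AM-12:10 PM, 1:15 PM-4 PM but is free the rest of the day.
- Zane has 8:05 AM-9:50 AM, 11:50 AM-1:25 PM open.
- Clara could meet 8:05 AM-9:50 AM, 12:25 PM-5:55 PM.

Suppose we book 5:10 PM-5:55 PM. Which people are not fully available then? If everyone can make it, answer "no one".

Yuki, Zane

Yuki free: 08:50-10:00, 11:15-12:05, 16:45-17:15.
Emeka free: 12:10-13:15, 16:00-18:00 (invert busy blocks within the working day).
Zane free: 08:05-09:50, 11:50-13:25.
Clara free: 08:05-09:50, 12:25-17:55.
Yuki: not fully free for 17:10-17:55. Emeka: free for 17:10-17:55. Zane: not fully free for 17:10-17:55. Clara: free for 17:10-17:55.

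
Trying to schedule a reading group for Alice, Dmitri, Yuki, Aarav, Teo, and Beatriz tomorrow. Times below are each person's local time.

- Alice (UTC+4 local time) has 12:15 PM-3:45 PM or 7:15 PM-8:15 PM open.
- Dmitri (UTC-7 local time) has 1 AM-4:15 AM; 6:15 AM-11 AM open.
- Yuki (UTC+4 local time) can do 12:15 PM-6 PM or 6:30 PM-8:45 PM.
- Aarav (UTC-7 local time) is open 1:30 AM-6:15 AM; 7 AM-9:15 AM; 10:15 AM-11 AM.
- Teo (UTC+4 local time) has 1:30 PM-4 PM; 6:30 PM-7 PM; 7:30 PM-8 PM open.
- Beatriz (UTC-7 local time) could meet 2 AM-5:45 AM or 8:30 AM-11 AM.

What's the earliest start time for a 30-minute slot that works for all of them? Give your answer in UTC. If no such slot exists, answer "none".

09:30

Alice in UTC: 08:15-11:45, 15:15-16:15 (subtract 4h to convert from UTC+4).
Dmitri in UTC: 08:00-11:15, 13:15-18:00 (add 7h to convert from UTC-7).
Yuki in UTC: 08:15-14:00, 14:30-16:45 (subtract 4h to convert from UTC+4).
Aarav in UTC: 08:30-13:15, 14:00-16:15, 17:15-18:00 (add 7h to convert from UTC-7).
Teo in UTC: 09:30-12:00, 14:30-15:00, 15:30-16:00 (subtract 4h to convert from UTC+4).
Beatriz in UTC: 09:00-12:45, 15:30-18:00 (add 7h to convert from UTC-7).
Alice ∩ Dmitri: 08:15-11:15, 15:15-16:15.
Alice ∩ Dmitri ∩ Yuki: 08:15-11:15, 15:15-16:15.
Alice ∩ Dmitri ∩ Yuki ∩ Aarav: 08:30-11:15, 15:15-16:15.
Alice ∩ Dmitri ∩ Yuki ∩ Aarav ∩ Teo: 09:30-11:15, 15:30-16:00.
Alice ∩ Dmitri ∩ Yuki ∩ Aarav ∩ Teo ∩ Beatriz: 09:30-11:15, 15:30-16:00.
The first common window of at least 30 minutes is 09:30-11:15, so the earliest start is 09:30.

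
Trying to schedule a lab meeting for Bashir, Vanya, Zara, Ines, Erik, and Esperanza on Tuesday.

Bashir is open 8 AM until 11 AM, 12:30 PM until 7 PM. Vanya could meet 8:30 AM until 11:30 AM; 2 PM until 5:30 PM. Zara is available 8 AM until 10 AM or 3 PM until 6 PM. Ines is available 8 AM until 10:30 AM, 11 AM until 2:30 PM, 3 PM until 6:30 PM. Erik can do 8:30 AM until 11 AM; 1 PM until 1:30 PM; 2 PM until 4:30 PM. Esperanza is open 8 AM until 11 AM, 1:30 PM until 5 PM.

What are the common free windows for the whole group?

08:30-10:00, 15:00-16:30

Bashir ∩ Vanya: 08:30-11:00, 14:00-17:30.
Bashir ∩ Vanya ∩ Zara: 08:30-10:00, 15:00-17:30.
Bashir ∩ Vanya ∩ Zara ∩ Ines: 08:30-10:00, 15:00-17:30.
Bashir ∩ Vanya ∩ Zara ∩ Ines ∩ Erik: 08:30-10:00, 15:00-16:30.
Bashir ∩ Vanya ∩ Zara ∩ Ines ∩ Erik ∩ Esperanza: 08:30-10:00, 15:00-16:30.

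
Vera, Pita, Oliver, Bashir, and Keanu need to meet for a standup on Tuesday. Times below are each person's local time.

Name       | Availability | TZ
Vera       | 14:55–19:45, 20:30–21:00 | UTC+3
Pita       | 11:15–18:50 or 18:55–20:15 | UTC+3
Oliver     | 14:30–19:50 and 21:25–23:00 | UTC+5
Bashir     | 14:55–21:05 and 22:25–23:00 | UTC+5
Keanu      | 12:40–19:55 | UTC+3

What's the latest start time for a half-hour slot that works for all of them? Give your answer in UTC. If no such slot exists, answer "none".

Vera in UTC: 11:55-16:45, 17:30-18:00 (subtract 3h to convert from UTC+3).
Pita in UTC: 08:15-15:50, 15:55-17:15 (subtract 3h to convert from UTC+3).
Oliver in UTC: 09:30-14:50, 16:25-18:00 (subtract 5h to convert from UTC+5).
Bashir in UTC: 09:55-16:05, 17:25-18:00 (subtract 5h to convert from UTC+5).
Keanu in UTC: 09:40-16:55 (subtract 3h to convert from UTC+3).
Vera ∩ Pita: 11:55-15:50, 15:55-16:45.
Vera ∩ Pita ∩ Oliver: 11:55-14:50, 16:25-16:45.
Vera ∩ Pita ∩ Oliver ∩ Bashir: 11:55-14:50.
Vera ∩ Pita ∩ Oliver ∩ Bashir ∩ Keanu: 11:55-14:50.
So the common availability across everyone is 11:55-14:50.
The last common window of at least 30 minutes is 11:55-14:50; a 30-minute meeting can start as late as 14:20 and still end by 14:50.

14:20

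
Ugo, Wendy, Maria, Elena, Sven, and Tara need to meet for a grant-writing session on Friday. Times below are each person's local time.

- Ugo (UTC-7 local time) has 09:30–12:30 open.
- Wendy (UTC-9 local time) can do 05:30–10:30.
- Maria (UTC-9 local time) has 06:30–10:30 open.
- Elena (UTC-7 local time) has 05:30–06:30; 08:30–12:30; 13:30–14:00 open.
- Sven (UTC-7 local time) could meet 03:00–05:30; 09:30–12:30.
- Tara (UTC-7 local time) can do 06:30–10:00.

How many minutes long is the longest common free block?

Ugo in UTC: 16:30-19:30 (add 7h to convert from UTC-7).
Wendy in UTC: 14:30-19:30 (add 9h to convert from UTC-9).
Maria in UTC: 15:30-19:30 (add 9h to convert from UTC-9).
Elena in UTC: 12:30-13:30, 15:30-19:30, 20:30-21:00 (add 7h to convert from UTC-7).
Sven in UTC: 10:00-12:30, 16:30-19:30 (add 7h to convert from UTC-7).
Tara in UTC: 13:30-17:00 (add 7h to convert from UTC-7).
Ugo ∩ Wendy: 16:30-19:30.
Ugo ∩ Wendy ∩ Maria: 16:30-19:30.
Ugo ∩ Wendy ∩ Maria ∩ Elena: 16:30-19:30.
Ugo ∩ Wendy ∩ Maria ∩ Elena ∩ Sven: 16:30-19:30.
Ugo ∩ Wendy ∩ Maria ∩ Elena ∩ Sven ∩ Tara: 16:30-17:00.
Those are the intersection windows.
The longest is 16:30-17:00 at 30 minutes.

30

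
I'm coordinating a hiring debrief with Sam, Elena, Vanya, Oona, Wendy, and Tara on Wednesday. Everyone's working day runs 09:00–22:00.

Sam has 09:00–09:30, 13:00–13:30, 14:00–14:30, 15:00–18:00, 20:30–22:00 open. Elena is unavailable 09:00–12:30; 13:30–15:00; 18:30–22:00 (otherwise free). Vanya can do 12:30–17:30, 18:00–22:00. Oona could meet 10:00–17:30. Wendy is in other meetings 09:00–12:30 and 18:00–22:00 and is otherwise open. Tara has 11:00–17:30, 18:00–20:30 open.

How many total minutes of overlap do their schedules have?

Sam free: 09:00-09:30, 13:00-13:30, 14:00-14:30, 15:00-18:00, 20:30-22:00.
Elena free: 12:30-13:30, 15:00-18:30 (invert busy blocks within the working day).
Vanya free: 12:30-17:30, 18:00-22:00.
Oona free: 10:00-17:30.
Wendy free: 12:30-18:00 (invert busy blocks within the working day).
Tara free: 11:00-17:30, 18:00-20:30.
Sam ∩ Elena: 13:00-13:30, 15:00-18:00.
Sam ∩ Elena ∩ Vanya: 13:00-13:30, 15:00-17:30.
Sam ∩ Elena ∩ Vanya ∩ Oona: 13:00-13:30, 15:00-17:30.
Sam ∩ Elena ∩ Vanya ∩ Oona ∩ Wendy: 13:00-13:30, 15:00-17:30.
Sam ∩ Elena ∩ Vanya ∩ Oona ∩ Wendy ∩ Tara: 13:00-13:30, 15:00-17:30.
So the common availability across everyone is 13:00-13:30, 15:00-17:30.
Summing the common windows: 30 + 150 = 180 minutes.

180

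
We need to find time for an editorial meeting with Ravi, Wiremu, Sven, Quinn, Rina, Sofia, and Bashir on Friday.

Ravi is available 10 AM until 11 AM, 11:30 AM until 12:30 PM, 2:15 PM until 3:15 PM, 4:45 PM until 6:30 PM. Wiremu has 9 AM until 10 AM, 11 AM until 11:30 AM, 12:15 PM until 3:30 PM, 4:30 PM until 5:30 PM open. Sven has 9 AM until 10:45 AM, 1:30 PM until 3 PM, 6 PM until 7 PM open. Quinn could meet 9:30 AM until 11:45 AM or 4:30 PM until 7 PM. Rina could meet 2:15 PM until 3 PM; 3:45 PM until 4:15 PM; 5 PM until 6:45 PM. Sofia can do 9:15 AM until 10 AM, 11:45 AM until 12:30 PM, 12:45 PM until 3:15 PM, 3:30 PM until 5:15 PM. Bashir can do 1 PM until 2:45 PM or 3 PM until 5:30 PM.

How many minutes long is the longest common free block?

Ravi ∩ Wiremu: 12:15-12:30, 14:15-15:15, 16:45-17:30.
Ravi ∩ Wiremu ∩ Sven: 14:15-15:00.
Ravi ∩ Wiremu ∩ Sven ∩ Quinn: ∅.
Ravi ∩ Wiremu ∩ Sven ∩ Quinn ∩ Rina: ∅.
Ravi ∩ Wiremu ∩ Sven ∩ Quinn ∩ Rina ∩ Sofia: ∅.
Ravi ∩ Wiremu ∩ Sven ∩ Quinn ∩ Rina ∩ Sofia ∩ Bashir: ∅.
There is no time when everyone is free.
No common window exists, so the longest block is 0 minutes.

0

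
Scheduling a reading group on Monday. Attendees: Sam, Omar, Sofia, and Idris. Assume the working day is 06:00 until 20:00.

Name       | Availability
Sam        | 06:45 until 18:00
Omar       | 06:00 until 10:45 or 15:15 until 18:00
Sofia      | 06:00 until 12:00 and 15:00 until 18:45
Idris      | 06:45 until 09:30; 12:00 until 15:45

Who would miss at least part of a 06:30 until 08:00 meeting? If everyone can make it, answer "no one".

Sam: not fully free for 06:30-08:00. Omar: free for 06:30-08:00. Sofia: free for 06:30-08:00. Idris: not fully free for 06:30-08:00.

Idris, Sam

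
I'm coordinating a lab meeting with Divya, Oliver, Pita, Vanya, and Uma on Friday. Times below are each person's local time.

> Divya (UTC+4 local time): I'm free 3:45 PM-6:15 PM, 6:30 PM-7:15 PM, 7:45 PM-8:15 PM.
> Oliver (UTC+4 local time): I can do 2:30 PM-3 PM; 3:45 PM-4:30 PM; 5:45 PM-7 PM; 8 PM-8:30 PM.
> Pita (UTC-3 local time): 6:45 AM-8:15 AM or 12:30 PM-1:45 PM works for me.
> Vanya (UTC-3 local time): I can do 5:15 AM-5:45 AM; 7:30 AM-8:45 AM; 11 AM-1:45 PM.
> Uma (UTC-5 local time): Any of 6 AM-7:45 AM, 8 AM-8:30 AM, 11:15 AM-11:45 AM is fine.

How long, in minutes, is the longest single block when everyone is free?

0

Divya in UTC: 11:45-14:15, 14:30-15:15, 15:45-16:15 (subtract 4h to convert from UTC+4).
Oliver in UTC: 10:30-11:00, 11:45-12:30, 13:45-15:00, 16:00-16:30 (subtract 4h to convert from UTC+4).
Pita in UTC: 09:45-11:15, 15:30-16:45 (add 3h to convert from UTC-3).
Vanya in UTC: 08:15-08:45, 10:30-11:45, 14:00-16:45 (add 3h to convert from UTC-3).
Uma in UTC: 11:00-12:45, 13:00-13:30, 16:15-16:45 (add 5h to convert from UTC-5).
Divya ∩ Oliver: 11:45-12:30, 13:45-14:15, 14:30-15:00, 16:00-16:15.
Divya ∩ Oliver ∩ Pita: 16:00-16:15.
Divya ∩ Oliver ∩ Pita ∩ Vanya: 16:00-16:15.
Divya ∩ Oliver ∩ Pita ∩ Vanya ∩ Uma: ∅.
There is no time when everyone is free.
No common window exists, so the longest block is 0 minutes.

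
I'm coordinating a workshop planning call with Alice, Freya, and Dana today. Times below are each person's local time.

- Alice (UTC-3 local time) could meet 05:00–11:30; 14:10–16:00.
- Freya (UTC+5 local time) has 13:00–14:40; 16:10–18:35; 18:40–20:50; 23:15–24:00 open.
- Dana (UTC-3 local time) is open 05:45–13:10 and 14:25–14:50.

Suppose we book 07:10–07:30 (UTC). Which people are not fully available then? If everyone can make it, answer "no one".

Alice, Dana, Freya

Alice in UTC: 08:00-14:30, 17:10-19:00 (add 3h to convert from UTC-3).
Freya in UTC: 08:00-09:40, 11:10-13:35, 13:40-15:50, 18:15-19:00 (subtract 5h to convert from UTC+5).
Dana in UTC: 08:45-16:10, 17:25-17:50 (add 3h to convert from UTC-3).
Alice: not fully free for 07:10-07:30. Freya: not fully free for 07:10-07:30. Dana: not fully free for 07:10-07:30.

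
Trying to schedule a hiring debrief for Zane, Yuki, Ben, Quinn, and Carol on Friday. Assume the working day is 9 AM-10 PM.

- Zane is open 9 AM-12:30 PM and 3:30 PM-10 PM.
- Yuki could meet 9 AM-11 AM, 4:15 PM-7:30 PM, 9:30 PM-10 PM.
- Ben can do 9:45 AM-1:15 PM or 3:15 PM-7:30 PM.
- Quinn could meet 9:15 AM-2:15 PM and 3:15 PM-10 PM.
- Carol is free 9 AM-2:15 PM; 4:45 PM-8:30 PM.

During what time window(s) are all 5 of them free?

09:45-11:00, 16:45-19:30

Zane ∩ Yuki: 09:00-11:00, 16:15-19:30, 21:30-22:00.
Zane ∩ Yuki ∩ Ben: 09:45-11:00, 16:15-19:30.
Zane ∩ Yuki ∩ Ben ∩ Quinn: 09:45-11:00, 16:15-19:30.
Zane ∩ Yuki ∩ Ben ∩ Quinn ∩ Carol: 09:45-11:00, 16:45-19:30.
Those are the intersection windows.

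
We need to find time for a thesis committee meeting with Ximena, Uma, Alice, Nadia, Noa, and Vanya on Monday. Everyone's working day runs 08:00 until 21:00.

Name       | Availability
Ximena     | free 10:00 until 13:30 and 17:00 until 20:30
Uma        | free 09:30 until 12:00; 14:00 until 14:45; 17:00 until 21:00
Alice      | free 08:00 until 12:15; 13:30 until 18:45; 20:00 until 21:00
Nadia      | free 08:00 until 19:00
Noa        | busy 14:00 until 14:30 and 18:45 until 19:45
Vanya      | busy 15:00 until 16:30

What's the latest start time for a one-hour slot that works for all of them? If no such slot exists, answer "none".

Ximena free: 10:00-13:30, 17:00-20:30.
Uma free: 09:30-12:00, 14:00-14:45, 17:00-21:00.
Alice free: 08:00-12:15, 13:30-18:45, 20:00-21:00.
Nadia free: 08:00-19:00.
Noa free: 08:00-14:00, 14:30-18:45, 19:45-21:00 (invert busy blocks within the working day).
Vanya free: 08:00-15:00, 16:30-21:00 (invert busy blocks within the working day).
Ximena ∩ Uma: 10:00-12:00, 17:00-20:30.
Ximena ∩ Uma ∩ Alice: 10:00-12:00, 17:00-18:45, 20:00-20:30.
Ximena ∩ Uma ∩ Alice ∩ Nadia: 10:00-12:00, 17:00-18:45.
Ximena ∩ Uma ∩ Alice ∩ Nadia ∩ Noa: 10:00-12:00, 17:00-18:45.
Ximena ∩ Uma ∩ Alice ∩ Nadia ∩ Noa ∩ Vanya: 10:00-12:00, 17:00-18:45.
The last common window of at least 60 minutes is 17:00-18:45; a 60-minute meeting can start as late as 17:45 and still end by 18:45.

17:45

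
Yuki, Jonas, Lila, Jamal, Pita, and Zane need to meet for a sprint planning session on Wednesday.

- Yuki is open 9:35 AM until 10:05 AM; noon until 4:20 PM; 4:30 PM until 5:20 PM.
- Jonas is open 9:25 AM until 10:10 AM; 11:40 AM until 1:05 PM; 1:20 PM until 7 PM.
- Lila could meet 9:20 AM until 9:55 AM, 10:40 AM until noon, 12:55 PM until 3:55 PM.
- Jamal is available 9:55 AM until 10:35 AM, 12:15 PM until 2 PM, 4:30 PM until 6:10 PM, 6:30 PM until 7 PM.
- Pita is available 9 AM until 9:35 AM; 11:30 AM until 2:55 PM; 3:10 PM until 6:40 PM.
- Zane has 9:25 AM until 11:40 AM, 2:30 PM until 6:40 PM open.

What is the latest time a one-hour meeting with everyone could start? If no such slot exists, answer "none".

Yuki ∩ Jonas: 09:35-10:05, 12:00-13:05, 13:20-16:20, 16:30-17:20.
Yuki ∩ Jonas ∩ Lila: 09:35-09:55, 12:55-13:05, 13:20-15:55.
Yuki ∩ Jonas ∩ Lila ∩ Jamal: 12:55-13:05, 13:20-14:00.
Yuki ∩ Jonas ∩ Lila ∩ Jamal ∩ Pita: 12:55-13:05, 13:20-14:00.
Yuki ∩ Jonas ∩ Lila ∩ Jamal ∩ Pita ∩ Zane: ∅.
There is no time when everyone is free.
No common window is at least 60 minutes long.

none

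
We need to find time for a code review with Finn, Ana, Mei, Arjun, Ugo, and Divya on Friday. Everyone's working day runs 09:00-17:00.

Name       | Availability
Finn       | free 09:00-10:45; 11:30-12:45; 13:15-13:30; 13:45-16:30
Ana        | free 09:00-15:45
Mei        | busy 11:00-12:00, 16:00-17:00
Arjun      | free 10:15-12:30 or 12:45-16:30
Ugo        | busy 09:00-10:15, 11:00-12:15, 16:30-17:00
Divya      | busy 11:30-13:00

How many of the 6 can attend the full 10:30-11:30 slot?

Finn free: 09:00-10:45, 11:30-12:45, 13:15-13:30, 13:45-16:30.
Ana free: 09:00-15:45.
Mei free: 09:00-11:00, 12:00-16:00 (invert busy blocks within the working day).
Arjun free: 10:15-12:30, 12:45-16:30.
Ugo free: 10:15-11:00, 12:15-16:30 (invert busy blocks within the working day).
Divya free: 09:00-11:30, 13:00-17:00 (invert busy blocks within the working day).
Ana, Arjun, and Divya can make the full 10:30-11:30 slot — that's 3.

3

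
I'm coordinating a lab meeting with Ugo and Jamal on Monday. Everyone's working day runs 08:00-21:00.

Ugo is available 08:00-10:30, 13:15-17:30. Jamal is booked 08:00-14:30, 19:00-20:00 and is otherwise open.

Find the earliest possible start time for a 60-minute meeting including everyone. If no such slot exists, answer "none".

14:30

Ugo free: 08:00-10:30, 13:15-17:30.
Jamal free: 14:30-19:00, 20:00-21:00 (invert busy blocks within the working day).
Ugo ∩ Jamal: 14:30-17:30.
Those are the intersection windows.
The first common window of at least 60 minutes is 14:30-17:30, so the earliest start is 14:30.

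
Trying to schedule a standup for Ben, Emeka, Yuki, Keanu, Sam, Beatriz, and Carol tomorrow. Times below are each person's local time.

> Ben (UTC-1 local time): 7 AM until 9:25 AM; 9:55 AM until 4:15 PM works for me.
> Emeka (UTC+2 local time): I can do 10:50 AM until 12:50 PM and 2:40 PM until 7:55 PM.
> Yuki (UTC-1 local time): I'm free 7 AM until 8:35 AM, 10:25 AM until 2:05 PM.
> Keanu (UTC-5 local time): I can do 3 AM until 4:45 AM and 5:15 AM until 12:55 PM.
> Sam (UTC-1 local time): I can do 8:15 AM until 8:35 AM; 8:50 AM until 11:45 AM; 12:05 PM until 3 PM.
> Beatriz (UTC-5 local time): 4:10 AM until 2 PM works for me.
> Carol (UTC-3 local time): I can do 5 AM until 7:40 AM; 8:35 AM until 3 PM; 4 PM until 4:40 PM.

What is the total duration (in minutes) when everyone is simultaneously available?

145

Ben in UTC: 08:00-10:25, 10:55-17:15 (add 1h to convert from UTC-1).
Emeka in UTC: 08:50-10:50, 12:40-17:55 (subtract 2h to convert from UTC+2).
Yuki in UTC: 08:00-09:35, 11:25-15:05 (add 1h to convert from UTC-1).
Keanu in UTC: 08:00-09:45, 10:15-17:55 (add 5h to convert from UTC-5).
Sam in UTC: 09:15-09:35, 09:50-12:45, 13:05-16:00 (add 1h to convert from UTC-1).
Beatriz in UTC: 09:10-19:00 (add 5h to convert from UTC-5).
Carol in UTC: 08:00-10:40, 11:35-18:00, 19:00-19:40 (add 3h to convert from UTC-3).
Ben ∩ Emeka: 08:50-10:25, 12:40-17:15.
Ben ∩ Emeka ∩ Yuki: 08:50-09:35, 12:40-15:05.
Ben ∩ Emeka ∩ Yuki ∩ Keanu: 08:50-09:35, 12:40-15:05.
Ben ∩ Emeka ∩ Yuki ∩ Keanu ∩ Sam: 09:15-09:35, 12:40-12:45, 13:05-15:05.
Ben ∩ Emeka ∩ Yuki ∩ Keanu ∩ Sam ∩ Beatriz: 09:15-09:35, 12:40-12:45, 13:05-15:05.
Ben ∩ Emeka ∩ Yuki ∩ Keanu ∩ Sam ∩ Beatriz ∩ Carol: 09:15-09:35, 12:40-12:45, 13:05-15:05.
Summing the common windows: 20 + 5 + 120 = 145 minutes.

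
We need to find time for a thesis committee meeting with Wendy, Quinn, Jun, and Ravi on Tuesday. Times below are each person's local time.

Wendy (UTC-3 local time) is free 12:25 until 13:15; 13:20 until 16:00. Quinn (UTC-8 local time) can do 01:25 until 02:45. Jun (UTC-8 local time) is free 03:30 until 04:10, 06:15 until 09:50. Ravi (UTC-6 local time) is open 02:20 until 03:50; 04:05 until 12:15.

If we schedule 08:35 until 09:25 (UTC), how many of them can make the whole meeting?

Wendy in UTC: 15:25-16:15, 16:20-19:00 (add 3h to convert from UTC-3).
Quinn in UTC: 09:25-10:45 (add 8h to convert from UTC-8).
Jun in UTC: 11:30-12:10, 14:15-17:50 (add 8h to convert from UTC-8).
Ravi in UTC: 08:20-09:50, 10:05-18:15 (add 6h to convert from UTC-6).
Ravi can make the full 08:35-09:25 slot — that's 1.

1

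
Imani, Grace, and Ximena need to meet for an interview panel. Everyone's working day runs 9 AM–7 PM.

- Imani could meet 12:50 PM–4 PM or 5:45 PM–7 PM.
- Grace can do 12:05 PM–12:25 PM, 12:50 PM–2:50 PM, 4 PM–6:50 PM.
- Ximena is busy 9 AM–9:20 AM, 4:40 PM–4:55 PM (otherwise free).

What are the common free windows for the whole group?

Imani free: 12:50-16:00, 17:45-19:00.
Grace free: 12:05-12:25, 12:50-14:50, 16:00-18:50.
Ximena free: 09:20-16:40, 16:55-19:00 (invert busy blocks within the working day).
Imani ∩ Grace: 12:50-14:50, 17:45-18:50.
Imani ∩ Grace ∩ Ximena: 12:50-14:50, 17:45-18:50.
Those are the intersection windows.

12:50-14:50, 17:45-18:50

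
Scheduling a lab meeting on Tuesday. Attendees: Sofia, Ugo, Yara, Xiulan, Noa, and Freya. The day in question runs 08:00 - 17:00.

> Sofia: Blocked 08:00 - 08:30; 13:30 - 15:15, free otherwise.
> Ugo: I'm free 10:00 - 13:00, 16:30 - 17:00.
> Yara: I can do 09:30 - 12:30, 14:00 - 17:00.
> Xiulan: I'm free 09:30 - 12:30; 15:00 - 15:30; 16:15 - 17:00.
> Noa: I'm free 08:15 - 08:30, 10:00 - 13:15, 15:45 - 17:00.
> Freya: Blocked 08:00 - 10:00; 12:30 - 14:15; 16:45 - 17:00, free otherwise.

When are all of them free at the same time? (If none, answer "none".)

Sofia free: 08:30-13:30, 15:15-17:00 (invert busy blocks within the working day).
Ugo free: 10:00-13:00, 16:30-17:00.
Yara free: 09:30-12:30, 14:00-17:00.
Xiulan free: 09:30-12:30, 15:00-15:30, 16:15-17:00.
Noa free: 08:15-08:30, 10:00-13:15, 15:45-17:00.
Freya free: 10:00-12:30, 14:15-16:45 (invert busy blocks within the working day).
Sofia ∩ Ugo: 10:00-13:00, 16:30-17:00.
Sofia ∩ Ugo ∩ Yara: 10:00-12:30, 16:30-17:00.
Sofia ∩ Ugo ∩ Yara ∩ Xiulan: 10:00-12:30, 16:30-17:00.
Sofia ∩ Ugo ∩ Yara ∩ Xiulan ∩ Noa: 10:00-12:30, 16:30-17:00.
Sofia ∩ Ugo ∩ Yara ∩ Xiulan ∩ Noa ∩ Freya: 10:00-12:30, 16:30-16:45.

10:00-12:30, 16:30-16:45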